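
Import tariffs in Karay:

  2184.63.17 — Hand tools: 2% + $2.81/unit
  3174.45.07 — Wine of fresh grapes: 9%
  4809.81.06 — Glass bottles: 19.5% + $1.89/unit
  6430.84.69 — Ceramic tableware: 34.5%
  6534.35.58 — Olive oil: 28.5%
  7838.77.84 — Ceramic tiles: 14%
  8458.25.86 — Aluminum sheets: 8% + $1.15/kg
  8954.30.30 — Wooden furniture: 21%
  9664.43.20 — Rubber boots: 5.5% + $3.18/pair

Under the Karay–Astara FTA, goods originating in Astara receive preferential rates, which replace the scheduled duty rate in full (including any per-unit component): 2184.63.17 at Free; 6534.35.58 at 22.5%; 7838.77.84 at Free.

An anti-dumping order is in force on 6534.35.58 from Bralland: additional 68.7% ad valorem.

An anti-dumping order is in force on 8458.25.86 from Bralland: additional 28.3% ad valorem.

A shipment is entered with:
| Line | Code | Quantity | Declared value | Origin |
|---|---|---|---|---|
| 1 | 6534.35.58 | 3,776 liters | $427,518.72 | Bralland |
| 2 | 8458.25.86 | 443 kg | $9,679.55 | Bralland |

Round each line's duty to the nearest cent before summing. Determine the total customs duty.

Line 1 (6534.35.58, Bralland, 3,776 liters, $427,518.72):
Base rate for 6534.35.58 is 28.5%.
6534.35.58 has an FTA preferential rate, but origin Bralland is not Astara; base rate stands.
Additional duty on 6534.35.58 from Bralland: +68.7%. Applied ad valorem rate: 28.5% + 68.7% = 97.2%.
Duty = $427,518.72 × 97.2% = $415,548.20.
Line 2 (8458.25.86, Bralland, 443 kg, $9,679.55):
Base rate for 8458.25.86 is 8% + $1.15/kg.
Additional duty on 8458.25.86 from Bralland: +28.3%. Applied ad valorem rate: 8% + 28.3% = 36.3%.
Duty = $9,679.55 × 36.3% + 443 × $1.15 = $4,023.13.
Total = $415,548.20 + $4,023.13 = $419,571.33.

$419,571.33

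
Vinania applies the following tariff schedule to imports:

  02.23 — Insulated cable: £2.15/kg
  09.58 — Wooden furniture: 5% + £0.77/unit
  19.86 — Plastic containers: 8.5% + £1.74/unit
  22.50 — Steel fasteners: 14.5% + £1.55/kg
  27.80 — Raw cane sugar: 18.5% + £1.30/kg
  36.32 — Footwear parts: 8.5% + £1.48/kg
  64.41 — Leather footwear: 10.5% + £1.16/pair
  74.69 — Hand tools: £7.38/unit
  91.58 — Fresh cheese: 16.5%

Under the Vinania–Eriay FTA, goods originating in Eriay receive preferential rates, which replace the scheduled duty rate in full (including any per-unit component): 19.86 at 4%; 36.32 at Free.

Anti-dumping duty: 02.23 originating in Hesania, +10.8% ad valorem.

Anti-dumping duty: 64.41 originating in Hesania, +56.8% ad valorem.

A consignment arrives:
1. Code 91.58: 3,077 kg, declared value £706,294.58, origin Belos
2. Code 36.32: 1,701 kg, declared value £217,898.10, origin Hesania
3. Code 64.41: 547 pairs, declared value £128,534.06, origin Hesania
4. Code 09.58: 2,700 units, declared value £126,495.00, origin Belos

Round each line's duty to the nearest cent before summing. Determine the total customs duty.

£233,119.12

Line 1 (91.58, Belos, 3,077 kg, £706,294.58):
Base rate for 91.58 is 16.5%.
Duty = £706,294.58 × 16.5% = £116,538.61.
Line 2 (36.32, Hesania, 1,701 kg, £217,898.10):
Base rate for 36.32 is 8.5% + £1.48/kg.
36.32 has an FTA preferential rate, but origin Hesania is not Eriay; base rate stands.
Duty = £217,898.10 × 8.5% + 1,701 × £1.48 = £21,038.82.
Line 3 (64.41, Hesania, 547 pairs, £128,534.06):
Base rate for 64.41 is 10.5% + £1.16/pair.
Additional duty on 64.41 from Hesania: +56.8%. Applied ad valorem rate: 10.5% + 56.8% = 67.3%.
Duty = £128,534.06 × 67.3% + 547 × £1.16 = £87,137.94.
Line 4 (09.58, Belos, 2,700 units, £126,495.00):
Base rate for 09.58 is 5% + £0.77/unit.
Duty = £126,495.00 × 5% + 2,700 × £0.77 = £8,403.75.
Total = £116,538.61 + £21,038.82 + £87,137.94 + £8,403.75 = £233,119.12.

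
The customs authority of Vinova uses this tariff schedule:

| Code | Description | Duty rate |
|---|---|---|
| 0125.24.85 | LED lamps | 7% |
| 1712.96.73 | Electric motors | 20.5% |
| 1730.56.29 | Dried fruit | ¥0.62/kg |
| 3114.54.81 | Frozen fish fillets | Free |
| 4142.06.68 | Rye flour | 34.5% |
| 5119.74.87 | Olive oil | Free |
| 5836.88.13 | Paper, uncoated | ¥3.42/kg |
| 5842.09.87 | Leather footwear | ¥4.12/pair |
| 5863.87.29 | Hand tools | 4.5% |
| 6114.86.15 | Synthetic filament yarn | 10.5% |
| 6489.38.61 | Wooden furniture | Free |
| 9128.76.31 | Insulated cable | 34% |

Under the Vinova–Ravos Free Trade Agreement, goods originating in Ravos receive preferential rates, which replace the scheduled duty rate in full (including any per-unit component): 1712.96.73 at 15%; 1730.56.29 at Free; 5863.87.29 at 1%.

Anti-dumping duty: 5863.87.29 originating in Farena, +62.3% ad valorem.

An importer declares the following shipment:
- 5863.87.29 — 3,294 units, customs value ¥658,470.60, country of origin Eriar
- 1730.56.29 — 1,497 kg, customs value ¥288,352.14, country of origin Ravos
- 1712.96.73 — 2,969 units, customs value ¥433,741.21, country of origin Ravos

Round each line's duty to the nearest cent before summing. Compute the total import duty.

Line 1 (5863.87.29, Eriar, 3,294 units, ¥658,470.60):
Base rate for 5863.87.29 is 4.5%.
5863.87.29 has an FTA preferential rate, but origin Eriar is not Ravos; base rate stands.
The additional-duty order on 5863.87.29 targets Farena, not Eriar; it does not apply.
Duty = ¥658,470.60 × 4.5% = ¥29,631.18.
Line 2 (1730.56.29, Ravos, 1,497 kg, ¥288,352.14):
Base rate for 1730.56.29 is ¥0.62/kg.
Origin Ravos qualifies under the Vinova–Ravos agreement and 1730.56.29 is covered: preferential rate Free applies instead.
Duty = ¥288,352.14 × 0% = ¥0.00.
Line 3 (1712.96.73, Ravos, 2,969 units, ¥433,741.21):
Base rate for 1712.96.73 is 20.5%.
Origin Ravos qualifies under the Vinova–Ravos agreement and 1712.96.73 is covered: preferential rate 15% applies instead.
Duty = ¥433,741.21 × 15% = ¥65,061.18.
Total = ¥29,631.18 + ¥0.00 + ¥65,061.18 = ¥94,692.36.

¥94,692.36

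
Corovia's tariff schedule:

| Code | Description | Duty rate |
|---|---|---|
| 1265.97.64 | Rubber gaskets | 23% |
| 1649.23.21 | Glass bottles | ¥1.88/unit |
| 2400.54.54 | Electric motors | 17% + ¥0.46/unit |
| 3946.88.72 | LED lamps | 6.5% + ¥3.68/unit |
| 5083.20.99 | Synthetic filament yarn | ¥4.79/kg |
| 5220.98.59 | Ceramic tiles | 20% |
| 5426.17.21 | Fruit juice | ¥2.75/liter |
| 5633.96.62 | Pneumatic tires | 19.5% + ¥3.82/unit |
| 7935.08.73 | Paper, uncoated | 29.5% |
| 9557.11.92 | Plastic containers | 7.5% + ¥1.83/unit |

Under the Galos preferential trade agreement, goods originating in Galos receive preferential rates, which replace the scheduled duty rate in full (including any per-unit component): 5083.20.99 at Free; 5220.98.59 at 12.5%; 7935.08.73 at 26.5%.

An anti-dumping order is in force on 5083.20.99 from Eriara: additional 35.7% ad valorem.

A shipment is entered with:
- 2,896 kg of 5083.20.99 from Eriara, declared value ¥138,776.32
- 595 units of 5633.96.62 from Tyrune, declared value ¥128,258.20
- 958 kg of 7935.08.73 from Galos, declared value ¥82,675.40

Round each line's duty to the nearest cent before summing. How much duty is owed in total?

Line 1 (5083.20.99, Eriara, 2,896 kg, ¥138,776.32):
Base rate for 5083.20.99 is ¥4.79/kg.
5083.20.99 has an FTA preferential rate, but origin Eriara is not Galos; base rate stands.
Additional duty on 5083.20.99 from Eriara: +35.7% ad valorem. Applied ad valorem rate = 35.7%.
Duty = ¥138,776.32 × 35.7% + 2,896 × ¥4.79 = ¥63,414.99.
Line 2 (5633.96.62, Tyrune, 595 units, ¥128,258.20):
Base rate for 5633.96.62 is 19.5% + ¥3.82/unit.
Duty = ¥128,258.20 × 19.5% + 595 × ¥3.82 = ¥27,283.25.
Line 3 (7935.08.73, Galos, 958 kg, ¥82,675.40):
Base rate for 7935.08.73 is 29.5%.
Origin Galos qualifies under the Corovia–Galos agreement and 7935.08.73 is covered: preferential rate 26.5% applies instead.
Duty = ¥82,675.40 × 26.5% = ¥21,908.98.
Total = ¥63,414.99 + ¥27,283.25 + ¥21,908.98 = ¥112,607.22.

¥112,607.22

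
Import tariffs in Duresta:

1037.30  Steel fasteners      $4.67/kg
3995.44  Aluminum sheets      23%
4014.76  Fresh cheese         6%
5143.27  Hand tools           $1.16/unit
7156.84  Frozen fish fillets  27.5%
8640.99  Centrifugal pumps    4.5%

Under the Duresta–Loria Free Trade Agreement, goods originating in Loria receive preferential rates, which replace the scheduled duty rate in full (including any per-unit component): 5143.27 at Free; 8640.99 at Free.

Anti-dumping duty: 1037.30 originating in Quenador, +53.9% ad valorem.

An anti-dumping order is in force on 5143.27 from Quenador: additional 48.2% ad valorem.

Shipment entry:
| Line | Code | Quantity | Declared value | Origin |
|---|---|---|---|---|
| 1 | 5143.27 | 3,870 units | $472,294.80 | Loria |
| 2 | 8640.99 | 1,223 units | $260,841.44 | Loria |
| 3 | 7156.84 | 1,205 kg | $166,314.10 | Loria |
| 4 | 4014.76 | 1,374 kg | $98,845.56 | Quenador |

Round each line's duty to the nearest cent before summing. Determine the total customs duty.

$51,667.11

Line 1 (5143.27, Loria, 3,870 units, $472,294.80):
Base rate for 5143.27 is $1.16/unit.
Origin Loria qualifies under the Duresta–Loria agreement and 5143.27 is covered: preferential rate Free applies instead.
The additional-duty order on 5143.27 targets Quenador, not Loria; it does not apply.
Duty = $472,294.80 × 0% = $0.00.
Line 2 (8640.99, Loria, 1,223 units, $260,841.44):
Base rate for 8640.99 is 4.5%.
Origin Loria qualifies under the Duresta–Loria agreement and 8640.99 is covered: preferential rate Free applies instead.
Duty = $260,841.44 × 0% = $0.00.
Line 3 (7156.84, Loria, 1,205 kg, $166,314.10):
Base rate for 7156.84 is 27.5%.
Origin Loria is the FTA partner but 7156.84 is not on the preference list; base rate stands.
Duty = $166,314.10 × 27.5% = $45,736.38.
Line 4 (4014.76, Quenador, 1,374 kg, $98,845.56):
Base rate for 4014.76 is 6%.
Duty = $98,845.56 × 6% = $5,930.73.
Total = $0.00 + $0.00 + $45,736.38 + $5,930.73 = $51,667.11.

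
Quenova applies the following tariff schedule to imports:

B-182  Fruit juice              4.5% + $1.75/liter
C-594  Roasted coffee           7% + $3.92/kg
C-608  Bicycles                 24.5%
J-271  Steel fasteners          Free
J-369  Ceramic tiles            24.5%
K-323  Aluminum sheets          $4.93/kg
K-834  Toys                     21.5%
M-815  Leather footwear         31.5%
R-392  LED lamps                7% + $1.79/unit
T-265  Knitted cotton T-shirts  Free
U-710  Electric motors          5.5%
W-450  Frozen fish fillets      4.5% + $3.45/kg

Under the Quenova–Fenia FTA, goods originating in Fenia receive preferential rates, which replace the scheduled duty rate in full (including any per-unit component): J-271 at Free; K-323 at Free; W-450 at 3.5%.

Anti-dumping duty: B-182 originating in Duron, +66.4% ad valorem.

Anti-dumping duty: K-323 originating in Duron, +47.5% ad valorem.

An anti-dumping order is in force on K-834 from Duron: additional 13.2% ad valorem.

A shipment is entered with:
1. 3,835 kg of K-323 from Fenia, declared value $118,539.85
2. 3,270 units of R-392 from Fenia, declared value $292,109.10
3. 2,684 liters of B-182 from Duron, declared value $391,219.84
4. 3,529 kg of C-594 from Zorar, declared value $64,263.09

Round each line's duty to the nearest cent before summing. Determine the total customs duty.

$326,704.91

Line 1 (K-323, Fenia, 3,835 kg, $118,539.85):
Base rate for K-323 is $4.93/kg.
Origin Fenia qualifies under the Quenova–Fenia agreement and K-323 is covered: preferential rate Free applies instead.
The additional-duty order on K-323 targets Duron, not Fenia; it does not apply.
Duty = $118,539.85 × 0% = $0.00.
Line 2 (R-392, Fenia, 3,270 units, $292,109.10):
Base rate for R-392 is 7% + $1.79/unit.
Origin Fenia is the FTA partner but R-392 is not on the preference list; base rate stands.
Duty = $292,109.10 × 7% + 3,270 × $1.79 = $26,300.94.
Line 3 (B-182, Duron, 2,684 liters, $391,219.84):
Base rate for B-182 is 4.5% + $1.75/liter.
Additional duty on B-182 from Duron: +66.4%. Applied ad valorem rate: 4.5% + 66.4% = 70.9%.
Duty = $391,219.84 × 70.9% + 2,684 × $1.75 = $282,071.87.
Line 4 (C-594, Zorar, 3,529 kg, $64,263.09):
Base rate for C-594 is 7% + $3.92/kg.
Duty = $64,263.09 × 7% + 3,529 × $3.92 = $18,332.10.
Total = $0.00 + $26,300.94 + $282,071.87 + $18,332.10 = $326,704.91.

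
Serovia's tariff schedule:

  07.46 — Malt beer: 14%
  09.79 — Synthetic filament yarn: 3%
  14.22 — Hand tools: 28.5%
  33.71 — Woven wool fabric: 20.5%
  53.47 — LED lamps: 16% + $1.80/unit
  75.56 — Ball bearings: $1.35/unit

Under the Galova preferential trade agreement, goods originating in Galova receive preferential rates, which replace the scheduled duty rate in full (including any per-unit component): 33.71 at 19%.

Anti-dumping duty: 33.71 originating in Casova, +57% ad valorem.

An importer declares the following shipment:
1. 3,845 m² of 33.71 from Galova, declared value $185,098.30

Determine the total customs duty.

$35,168.68

Line 1 (33.71, Galova, 3,845 m², $185,098.30):
Base rate for 33.71 is 20.5%.
Origin Galova qualifies under the Serovia–Galova agreement and 33.71 is covered: preferential rate 19% applies instead.
The additional-duty order on 33.71 targets Casova, not Galova; it does not apply.
Duty = $185,098.30 × 19% = $35,168.68.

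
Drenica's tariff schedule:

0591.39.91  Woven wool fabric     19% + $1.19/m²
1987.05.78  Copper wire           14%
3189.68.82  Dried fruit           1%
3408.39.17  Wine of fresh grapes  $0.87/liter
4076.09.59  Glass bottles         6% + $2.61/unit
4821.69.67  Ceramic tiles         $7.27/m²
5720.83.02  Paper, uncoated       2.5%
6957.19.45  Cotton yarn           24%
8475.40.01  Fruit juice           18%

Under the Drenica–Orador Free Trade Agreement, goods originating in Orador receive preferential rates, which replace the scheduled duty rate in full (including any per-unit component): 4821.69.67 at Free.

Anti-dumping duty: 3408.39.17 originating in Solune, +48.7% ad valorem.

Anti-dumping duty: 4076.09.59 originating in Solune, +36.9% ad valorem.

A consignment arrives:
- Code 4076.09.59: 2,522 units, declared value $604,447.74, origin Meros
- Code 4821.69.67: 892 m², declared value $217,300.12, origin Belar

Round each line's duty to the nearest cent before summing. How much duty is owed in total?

Line 1 (4076.09.59, Meros, 2,522 units, $604,447.74):
Base rate for 4076.09.59 is 6% + $2.61/unit.
The additional-duty order on 4076.09.59 targets Solune, not Meros; it does not apply.
Duty = $604,447.74 × 6% + 2,522 × $2.61 = $42,849.28.
Line 2 (4821.69.67, Belar, 892 m², $217,300.12):
Base rate for 4821.69.67 is $7.27/m².
4821.69.67 has an FTA preferential rate, but origin Belar is not Orador; base rate stands.
Duty = 892 × $7.27 = $6,484.84.
Total = $42,849.28 + $6,484.84 = $49,334.12.

$49,334.12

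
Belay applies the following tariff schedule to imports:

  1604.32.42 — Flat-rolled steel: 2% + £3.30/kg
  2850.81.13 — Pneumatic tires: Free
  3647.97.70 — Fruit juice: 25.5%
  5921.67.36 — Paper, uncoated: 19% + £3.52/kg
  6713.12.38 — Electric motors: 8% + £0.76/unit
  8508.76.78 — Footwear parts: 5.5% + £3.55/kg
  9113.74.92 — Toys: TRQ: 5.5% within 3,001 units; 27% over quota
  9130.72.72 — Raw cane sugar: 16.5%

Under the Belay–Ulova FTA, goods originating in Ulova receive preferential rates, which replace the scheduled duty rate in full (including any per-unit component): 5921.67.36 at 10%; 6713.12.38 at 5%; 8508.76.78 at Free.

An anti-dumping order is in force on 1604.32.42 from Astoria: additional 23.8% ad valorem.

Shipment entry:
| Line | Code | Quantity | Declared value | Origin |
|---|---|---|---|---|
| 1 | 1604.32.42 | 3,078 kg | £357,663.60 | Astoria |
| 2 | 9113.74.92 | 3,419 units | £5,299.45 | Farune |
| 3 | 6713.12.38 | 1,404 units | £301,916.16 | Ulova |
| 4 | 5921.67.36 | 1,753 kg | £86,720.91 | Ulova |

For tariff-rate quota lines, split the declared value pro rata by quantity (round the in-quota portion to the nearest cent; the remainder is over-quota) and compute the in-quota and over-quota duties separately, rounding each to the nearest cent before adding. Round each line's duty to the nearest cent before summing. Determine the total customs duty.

Line 1 (1604.32.42, Astoria, 3,078 kg, £357,663.60):
Base rate for 1604.32.42 is 2% + £3.30/kg.
Additional duty on 1604.32.42 from Astoria: +23.8%. Applied ad valorem rate: 2% + 23.8% = 25.8%.
Duty = £357,663.60 × 25.8% + 3,078 × £3.30 = £102,434.61.
Line 2 (9113.74.92, Farune, 3,419 units, £5,299.45):
Code 9113.74.92 is under a tariff-rate quota (threshold 3,001 units). In-quota: 3,001 units at 5.5%; over-quota: 418 units at 27%.
Pro-rata value split: in-quota = £5,299.45 × 3,001/3,419 = £4,651.55; over-quota = £5,299.45 − £4,651.55 = £647.90.
In-quota duty = £4,651.55 × 5.5% = £255.84. Over-quota duty = £647.90 × 27% = £174.93.
Line duty = £255.84 + £174.93 = £430.77.
Line 3 (6713.12.38, Ulova, 1,404 units, £301,916.16):
Base rate for 6713.12.38 is 8% + £0.76/unit.
Origin Ulova qualifies under the Belay–Ulova agreement and 6713.12.38 is covered: preferential rate 5% applies instead.
Duty = £301,916.16 × 5% = £15,095.81.
Line 4 (5921.67.36, Ulova, 1,753 kg, £86,720.91):
Base rate for 5921.67.36 is 19% + £3.52/kg.
Origin Ulova qualifies under the Belay–Ulova agreement and 5921.67.36 is covered: preferential rate 10% applies instead.
Duty = £86,720.91 × 10% = £8,672.09.
Total = £102,434.61 + £430.77 + £15,095.81 + £8,672.09 = £126,633.28.

£126,633.28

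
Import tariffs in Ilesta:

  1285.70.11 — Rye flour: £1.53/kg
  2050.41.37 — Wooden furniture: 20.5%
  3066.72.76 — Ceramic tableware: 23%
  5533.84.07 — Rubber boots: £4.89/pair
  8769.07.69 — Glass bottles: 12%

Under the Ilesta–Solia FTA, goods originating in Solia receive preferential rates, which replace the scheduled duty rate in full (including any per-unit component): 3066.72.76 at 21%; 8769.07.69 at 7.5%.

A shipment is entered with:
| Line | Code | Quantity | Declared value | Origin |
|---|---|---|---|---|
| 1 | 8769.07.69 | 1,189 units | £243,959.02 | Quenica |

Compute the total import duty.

Line 1 (8769.07.69, Quenica, 1,189 units, £243,959.02):
Base rate for 8769.07.69 is 12%.
8769.07.69 has an FTA preferential rate, but origin Quenica is not Solia; base rate stands.
Duty = £243,959.02 × 12% = £29,275.08.

£29,275.08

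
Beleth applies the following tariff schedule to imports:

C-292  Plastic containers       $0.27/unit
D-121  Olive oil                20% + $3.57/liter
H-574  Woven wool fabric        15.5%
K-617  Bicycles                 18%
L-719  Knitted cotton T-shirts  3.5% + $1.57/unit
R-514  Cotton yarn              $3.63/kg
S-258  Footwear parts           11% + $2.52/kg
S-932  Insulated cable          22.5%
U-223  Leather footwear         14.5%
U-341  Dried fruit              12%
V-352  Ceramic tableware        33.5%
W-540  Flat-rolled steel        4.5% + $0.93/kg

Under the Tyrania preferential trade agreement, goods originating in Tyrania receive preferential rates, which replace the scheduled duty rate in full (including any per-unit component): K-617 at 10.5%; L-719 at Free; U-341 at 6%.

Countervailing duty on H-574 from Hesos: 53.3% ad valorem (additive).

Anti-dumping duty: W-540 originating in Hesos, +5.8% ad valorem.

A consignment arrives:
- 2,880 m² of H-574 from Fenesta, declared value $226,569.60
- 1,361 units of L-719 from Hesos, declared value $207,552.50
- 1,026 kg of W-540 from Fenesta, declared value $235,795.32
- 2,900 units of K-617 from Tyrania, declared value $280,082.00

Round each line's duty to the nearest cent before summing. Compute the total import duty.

$85,492.98

Line 1 (H-574, Fenesta, 2,880 m², $226,569.60):
Base rate for H-574 is 15.5%.
The additional-duty order on H-574 targets Hesos, not Fenesta; it does not apply.
Duty = $226,569.60 × 15.5% = $35,118.29.
Line 2 (L-719, Hesos, 1,361 units, $207,552.50):
Base rate for L-719 is 3.5% + $1.57/unit.
L-719 has an FTA preferential rate, but origin Hesos is not Tyrania; base rate stands.
Duty = $207,552.50 × 3.5% + 1,361 × $1.57 = $9,401.11.
Line 3 (W-540, Fenesta, 1,026 kg, $235,795.32):
Base rate for W-540 is 4.5% + $0.93/kg.
The additional-duty order on W-540 targets Hesos, not Fenesta; it does not apply.
Duty = $235,795.32 × 4.5% + 1,026 × $0.93 = $11,564.97.
Line 4 (K-617, Tyrania, 2,900 units, $280,082.00):
Base rate for K-617 is 18%.
Origin Tyrania qualifies under the Beleth–Tyrania agreement and K-617 is covered: preferential rate 10.5% applies instead.
Duty = $280,082.00 × 10.5% = $29,408.61.
Total = $35,118.29 + $9,401.11 + $11,564.97 + $29,408.61 = $85,492.98.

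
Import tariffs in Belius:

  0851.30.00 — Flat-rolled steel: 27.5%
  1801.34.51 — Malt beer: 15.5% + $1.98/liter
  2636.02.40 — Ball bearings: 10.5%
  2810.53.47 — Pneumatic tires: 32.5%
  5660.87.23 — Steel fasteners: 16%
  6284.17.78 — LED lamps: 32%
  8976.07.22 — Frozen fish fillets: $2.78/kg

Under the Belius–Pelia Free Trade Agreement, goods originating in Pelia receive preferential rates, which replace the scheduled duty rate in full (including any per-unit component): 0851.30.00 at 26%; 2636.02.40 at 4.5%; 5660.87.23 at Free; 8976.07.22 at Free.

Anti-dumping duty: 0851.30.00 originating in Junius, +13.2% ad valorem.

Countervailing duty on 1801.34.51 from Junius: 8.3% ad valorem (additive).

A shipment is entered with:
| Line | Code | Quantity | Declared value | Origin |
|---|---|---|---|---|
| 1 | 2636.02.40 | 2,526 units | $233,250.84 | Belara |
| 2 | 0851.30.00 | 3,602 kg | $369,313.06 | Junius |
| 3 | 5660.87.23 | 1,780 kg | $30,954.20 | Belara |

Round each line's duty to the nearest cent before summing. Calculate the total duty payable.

$179,754.43

Line 1 (2636.02.40, Belara, 2,526 units, $233,250.84):
Base rate for 2636.02.40 is 10.5%.
2636.02.40 has an FTA preferential rate, but origin Belara is not Pelia; base rate stands.
Duty = $233,250.84 × 10.5% = $24,491.34.
Line 2 (0851.30.00, Junius, 3,602 kg, $369,313.06):
Base rate for 0851.30.00 is 27.5%.
0851.30.00 has an FTA preferential rate, but origin Junius is not Pelia; base rate stands.
Additional duty on 0851.30.00 from Junius: +13.2%. Applied ad valorem rate: 27.5% + 13.2% = 40.7%.
Duty = $369,313.06 × 40.7% = $150,310.42.
Line 3 (5660.87.23, Belara, 1,780 kg, $30,954.20):
Base rate for 5660.87.23 is 16%.
5660.87.23 has an FTA preferential rate, but origin Belara is not Pelia; base rate stands.
Duty = $30,954.20 × 16% = $4,952.67.
Total = $24,491.34 + $150,310.42 + $4,952.67 = $179,754.43.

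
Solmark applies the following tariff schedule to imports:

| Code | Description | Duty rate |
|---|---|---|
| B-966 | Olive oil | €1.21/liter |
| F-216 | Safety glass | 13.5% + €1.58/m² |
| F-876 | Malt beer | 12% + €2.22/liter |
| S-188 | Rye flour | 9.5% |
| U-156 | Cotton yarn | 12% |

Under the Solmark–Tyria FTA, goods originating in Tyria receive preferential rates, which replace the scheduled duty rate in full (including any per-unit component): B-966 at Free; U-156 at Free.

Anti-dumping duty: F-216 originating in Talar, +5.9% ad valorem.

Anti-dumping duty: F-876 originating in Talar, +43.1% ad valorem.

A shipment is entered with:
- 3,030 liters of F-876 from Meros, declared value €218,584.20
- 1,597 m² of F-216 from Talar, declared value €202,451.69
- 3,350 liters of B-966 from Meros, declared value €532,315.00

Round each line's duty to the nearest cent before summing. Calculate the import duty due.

€78,809.09

Line 1 (F-876, Meros, 3,030 liters, €218,584.20):
Base rate for F-876 is 12% + €2.22/liter.
The additional-duty order on F-876 targets Talar, not Meros; it does not apply.
Duty = €218,584.20 × 12% + 3,030 × €2.22 = €32,956.70.
Line 2 (F-216, Talar, 1,597 m², €202,451.69):
Base rate for F-216 is 13.5% + €1.58/m².
Additional duty on F-216 from Talar: +5.9%. Applied ad valorem rate: 13.5% + 5.9% = 19.4%.
Duty = €202,451.69 × 19.4% + 1,597 × €1.58 = €41,798.89.
Line 3 (B-966, Meros, 3,350 liters, €532,315.00):
Base rate for B-966 is €1.21/liter.
B-966 has an FTA preferential rate, but origin Meros is not Tyria; base rate stands.
Duty = 3,350 × €1.21 = €4,053.50.
Total = €32,956.70 + €41,798.89 + €4,053.50 = €78,809.09.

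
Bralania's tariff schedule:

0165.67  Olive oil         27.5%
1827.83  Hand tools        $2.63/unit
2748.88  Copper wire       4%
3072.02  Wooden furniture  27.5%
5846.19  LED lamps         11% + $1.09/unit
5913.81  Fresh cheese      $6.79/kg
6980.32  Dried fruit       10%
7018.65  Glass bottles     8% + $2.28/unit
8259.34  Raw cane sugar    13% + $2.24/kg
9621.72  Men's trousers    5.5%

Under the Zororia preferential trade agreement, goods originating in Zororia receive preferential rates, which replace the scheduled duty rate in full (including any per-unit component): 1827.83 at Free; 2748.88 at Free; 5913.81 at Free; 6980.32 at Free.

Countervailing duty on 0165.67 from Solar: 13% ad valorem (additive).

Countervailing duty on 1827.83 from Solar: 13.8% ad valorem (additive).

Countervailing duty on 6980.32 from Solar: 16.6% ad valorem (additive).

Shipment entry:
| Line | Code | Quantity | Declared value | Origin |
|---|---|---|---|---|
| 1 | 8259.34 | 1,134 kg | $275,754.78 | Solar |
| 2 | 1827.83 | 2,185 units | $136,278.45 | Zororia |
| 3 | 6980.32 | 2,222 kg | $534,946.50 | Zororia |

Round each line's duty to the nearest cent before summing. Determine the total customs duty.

$38,388.28

Line 1 (8259.34, Solar, 1,134 kg, $275,754.78):
Base rate for 8259.34 is 13% + $2.24/kg.
Duty = $275,754.78 × 13% + 1,134 × $2.24 = $38,388.28.
Line 2 (1827.83, Zororia, 2,185 units, $136,278.45):
Base rate for 1827.83 is $2.63/unit.
Origin Zororia qualifies under the Bralania–Zororia agreement and 1827.83 is covered: preferential rate Free applies instead.
The additional-duty order on 1827.83 targets Solar, not Zororia; it does not apply.
Duty = $136,278.45 × 0% = $0.00.
Line 3 (6980.32, Zororia, 2,222 kg, $534,946.50):
Base rate for 6980.32 is 10%.
Origin Zororia qualifies under the Bralania–Zororia agreement and 6980.32 is covered: preferential rate Free applies instead.
The additional-duty order on 6980.32 targets Solar, not Zororia; it does not apply.
Duty = $534,946.50 × 0% = $0.00.
Total = $38,388.28 + $0.00 + $0.00 = $38,388.28.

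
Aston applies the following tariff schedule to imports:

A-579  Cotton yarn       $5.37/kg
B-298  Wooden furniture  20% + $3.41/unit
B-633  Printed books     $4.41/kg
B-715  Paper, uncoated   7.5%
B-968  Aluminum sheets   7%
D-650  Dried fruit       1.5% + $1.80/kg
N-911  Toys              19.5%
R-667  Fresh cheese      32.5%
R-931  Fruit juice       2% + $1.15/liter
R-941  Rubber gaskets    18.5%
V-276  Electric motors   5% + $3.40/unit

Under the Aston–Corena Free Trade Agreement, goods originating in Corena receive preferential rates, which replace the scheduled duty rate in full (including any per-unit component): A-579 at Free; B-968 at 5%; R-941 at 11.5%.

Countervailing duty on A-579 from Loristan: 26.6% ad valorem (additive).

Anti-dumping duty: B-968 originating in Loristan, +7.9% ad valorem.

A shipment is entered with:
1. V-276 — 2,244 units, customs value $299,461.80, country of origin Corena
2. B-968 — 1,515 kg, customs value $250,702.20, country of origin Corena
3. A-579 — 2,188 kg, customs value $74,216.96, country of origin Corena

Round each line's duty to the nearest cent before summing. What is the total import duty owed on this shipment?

$35,137.80

Line 1 (V-276, Corena, 2,244 units, $299,461.80):
Base rate for V-276 is 5% + $3.40/unit.
Origin Corena is the FTA partner but V-276 is not on the preference list; base rate stands.
Duty = $299,461.80 × 5% + 2,244 × $3.40 = $22,602.69.
Line 2 (B-968, Corena, 1,515 kg, $250,702.20):
Base rate for B-968 is 7%.
Origin Corena qualifies under the Aston–Corena agreement and B-968 is covered: preferential rate 5% applies instead.
The additional-duty order on B-968 targets Loristan, not Corena; it does not apply.
Duty = $250,702.20 × 5% = $12,535.11.
Line 3 (A-579, Corena, 2,188 kg, $74,216.96):
Base rate for A-579 is $5.37/kg.
Origin Corena qualifies under the Aston–Corena agreement and A-579 is covered: preferential rate Free applies instead.
The additional-duty order on A-579 targets Loristan, not Corena; it does not apply.
Duty = $74,216.96 × 0% = $0.00.
Total = $22,602.69 + $12,535.11 + $0.00 = $35,137.80.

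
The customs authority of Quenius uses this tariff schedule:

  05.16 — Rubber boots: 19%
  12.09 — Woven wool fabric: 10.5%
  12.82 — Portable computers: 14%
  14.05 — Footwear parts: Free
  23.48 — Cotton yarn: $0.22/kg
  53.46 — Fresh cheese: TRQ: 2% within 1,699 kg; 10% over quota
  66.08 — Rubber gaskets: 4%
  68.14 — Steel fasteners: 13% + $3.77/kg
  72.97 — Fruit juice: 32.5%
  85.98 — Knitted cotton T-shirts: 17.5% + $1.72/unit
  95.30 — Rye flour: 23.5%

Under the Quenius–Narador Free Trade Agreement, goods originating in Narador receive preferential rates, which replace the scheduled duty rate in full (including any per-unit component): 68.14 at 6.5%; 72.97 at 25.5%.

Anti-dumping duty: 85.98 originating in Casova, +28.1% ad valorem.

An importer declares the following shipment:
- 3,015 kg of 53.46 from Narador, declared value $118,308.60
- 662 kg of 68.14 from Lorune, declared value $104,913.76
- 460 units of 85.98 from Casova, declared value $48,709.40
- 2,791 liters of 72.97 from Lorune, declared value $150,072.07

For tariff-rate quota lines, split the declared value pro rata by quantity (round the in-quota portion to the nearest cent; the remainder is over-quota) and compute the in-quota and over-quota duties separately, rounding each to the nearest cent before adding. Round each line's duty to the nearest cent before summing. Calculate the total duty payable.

Line 1 (53.46, Narador, 3,015 kg, $118,308.60):
Code 53.46 is under a tariff-rate quota (threshold 1,699 kg). In-quota: 1,699 kg at 2%; over-quota: 1,316 kg at 10%.
Pro-rata value split: in-quota = $118,308.60 × 1,699/3,015 = $66,668.76; over-quota = $118,308.60 − $66,668.76 = $51,639.84.
In-quota duty = $66,668.76 × 2% = $1,333.38. Over-quota duty = $51,639.84 × 10% = $5,163.98.
Line duty = $1,333.38 + $5,163.98 = $6,497.36.
Line 2 (68.14, Lorune, 662 kg, $104,913.76):
Base rate for 68.14 is 13% + $3.77/kg.
68.14 has an FTA preferential rate, but origin Lorune is not Narador; base rate stands.
Duty = $104,913.76 × 13% + 662 × $3.77 = $16,134.53.
Line 3 (85.98, Casova, 460 units, $48,709.40):
Base rate for 85.98 is 17.5% + $1.72/unit.
Additional duty on 85.98 from Casova: +28.1%. Applied ad valorem rate: 17.5% + 28.1% = 45.6%.
Duty = $48,709.40 × 45.6% + 460 × $1.72 = $23,002.69.
Line 4 (72.97, Lorune, 2,791 liters, $150,072.07):
Base rate for 72.97 is 32.5%.
72.97 has an FTA preferential rate, but origin Lorune is not Narador; base rate stands.
Duty = $150,072.07 × 32.5% = $48,773.42.
Total = $6,497.36 + $16,134.53 + $23,002.69 + $48,773.42 = $94,408.00.

$94,408.00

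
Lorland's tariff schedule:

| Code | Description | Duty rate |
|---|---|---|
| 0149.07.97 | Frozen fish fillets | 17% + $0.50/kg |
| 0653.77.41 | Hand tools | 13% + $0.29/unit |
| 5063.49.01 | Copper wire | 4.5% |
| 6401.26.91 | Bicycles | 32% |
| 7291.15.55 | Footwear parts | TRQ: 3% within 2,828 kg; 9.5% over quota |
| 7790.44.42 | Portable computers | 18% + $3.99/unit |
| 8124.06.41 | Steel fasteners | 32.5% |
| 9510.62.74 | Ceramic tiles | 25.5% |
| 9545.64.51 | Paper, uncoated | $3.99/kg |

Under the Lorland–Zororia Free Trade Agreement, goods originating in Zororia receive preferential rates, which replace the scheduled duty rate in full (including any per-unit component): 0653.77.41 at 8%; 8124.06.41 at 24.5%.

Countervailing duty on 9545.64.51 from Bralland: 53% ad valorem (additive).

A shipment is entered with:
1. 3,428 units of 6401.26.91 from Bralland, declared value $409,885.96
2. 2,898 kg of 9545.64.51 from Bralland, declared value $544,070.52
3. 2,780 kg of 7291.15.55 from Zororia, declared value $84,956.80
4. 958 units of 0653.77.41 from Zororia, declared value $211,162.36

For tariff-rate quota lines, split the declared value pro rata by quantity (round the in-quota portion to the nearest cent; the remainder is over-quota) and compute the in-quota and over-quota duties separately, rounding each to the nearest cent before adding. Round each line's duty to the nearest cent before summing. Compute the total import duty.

$450,525.60

Line 1 (6401.26.91, Bralland, 3,428 units, $409,885.96):
Base rate for 6401.26.91 is 32%.
Duty = $409,885.96 × 32% = $131,163.51.
Line 2 (9545.64.51, Bralland, 2,898 kg, $544,070.52):
Base rate for 9545.64.51 is $3.99/kg.
Additional duty on 9545.64.51 from Bralland: +53% ad valorem. Applied ad valorem rate = 53%.
Duty = $544,070.52 × 53% + 2,898 × $3.99 = $299,920.40.
Line 3 (7291.15.55, Zororia, 2,780 kg, $84,956.80):
Code 7291.15.55 is under a tariff-rate quota (threshold 2,828 kg). Quantity 2,780 kg is within the quota, so the in-quota rate 3% applies to the full value.
Duty = $84,956.80 × 3% = $2,548.70.
Line 4 (0653.77.41, Zororia, 958 units, $211,162.36):
Base rate for 0653.77.41 is 13% + $0.29/unit.
Origin Zororia qualifies under the Lorland–Zororia agreement and 0653.77.41 is covered: preferential rate 8% applies instead.
Duty = $211,162.36 × 8% = $16,892.99.
Total = $131,163.51 + $299,920.40 + $2,548.70 + $16,892.99 = $450,525.60.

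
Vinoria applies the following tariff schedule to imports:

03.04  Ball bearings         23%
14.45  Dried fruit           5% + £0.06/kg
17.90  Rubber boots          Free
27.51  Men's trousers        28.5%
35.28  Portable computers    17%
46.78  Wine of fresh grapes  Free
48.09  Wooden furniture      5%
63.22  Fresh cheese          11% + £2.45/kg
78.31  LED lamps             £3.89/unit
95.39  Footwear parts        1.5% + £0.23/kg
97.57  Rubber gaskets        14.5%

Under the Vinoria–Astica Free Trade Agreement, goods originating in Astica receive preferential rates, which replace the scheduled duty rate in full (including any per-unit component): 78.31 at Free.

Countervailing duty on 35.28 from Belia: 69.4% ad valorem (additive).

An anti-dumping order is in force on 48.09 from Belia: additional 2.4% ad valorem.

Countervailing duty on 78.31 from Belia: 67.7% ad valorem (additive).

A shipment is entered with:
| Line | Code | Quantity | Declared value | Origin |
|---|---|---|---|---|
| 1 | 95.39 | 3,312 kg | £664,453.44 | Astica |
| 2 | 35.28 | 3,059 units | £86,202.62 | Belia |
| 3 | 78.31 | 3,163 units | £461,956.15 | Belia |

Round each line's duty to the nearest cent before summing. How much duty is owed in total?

Line 1 (95.39, Astica, 3,312 kg, £664,453.44):
Base rate for 95.39 is 1.5% + £0.23/kg.
Origin Astica is the FTA partner but 95.39 is not on the preference list; base rate stands.
Duty = £664,453.44 × 1.5% + 3,312 × £0.23 = £10,728.56.
Line 2 (35.28, Belia, 3,059 units, £86,202.62):
Base rate for 35.28 is 17%.
Additional duty on 35.28 from Belia: +69.4%. Applied ad valorem rate: 17% + 69.4% = 86.4%.
Duty = £86,202.62 × 86.4% = £74,479.06.
Line 3 (78.31, Belia, 3,163 units, £461,956.15):
Base rate for 78.31 is £3.89/unit.
78.31 has an FTA preferential rate, but origin Belia is not Astica; base rate stands.
Additional duty on 78.31 from Belia: +67.7% ad valorem. Applied ad valorem rate = 67.7%.
Duty = £461,956.15 × 67.7% + 3,163 × £3.89 = £325,048.38.
Total = £10,728.56 + £74,479.06 + £325,048.38 = £410,256.00.

£410,256.00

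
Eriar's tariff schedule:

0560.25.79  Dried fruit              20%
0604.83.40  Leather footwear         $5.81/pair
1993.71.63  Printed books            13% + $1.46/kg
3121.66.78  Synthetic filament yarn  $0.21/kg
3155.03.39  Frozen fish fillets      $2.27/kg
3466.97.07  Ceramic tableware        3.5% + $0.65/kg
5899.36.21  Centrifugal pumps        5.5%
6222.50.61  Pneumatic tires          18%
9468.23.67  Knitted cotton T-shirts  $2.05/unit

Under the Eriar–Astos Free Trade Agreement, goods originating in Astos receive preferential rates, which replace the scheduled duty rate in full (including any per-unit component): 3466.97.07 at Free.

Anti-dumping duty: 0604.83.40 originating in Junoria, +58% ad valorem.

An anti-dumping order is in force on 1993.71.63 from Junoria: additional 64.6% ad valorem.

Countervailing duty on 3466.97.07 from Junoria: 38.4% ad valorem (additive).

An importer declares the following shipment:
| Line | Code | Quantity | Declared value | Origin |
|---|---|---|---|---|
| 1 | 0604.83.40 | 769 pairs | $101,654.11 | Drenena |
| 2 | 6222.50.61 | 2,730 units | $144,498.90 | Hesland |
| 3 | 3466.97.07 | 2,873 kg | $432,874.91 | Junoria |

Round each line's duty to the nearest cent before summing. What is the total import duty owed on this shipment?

$213,719.73

Line 1 (0604.83.40, Drenena, 769 pairs, $101,654.11):
Base rate for 0604.83.40 is $5.81/pair.
The additional-duty order on 0604.83.40 targets Junoria, not Drenena; it does not apply.
Duty = 769 × $5.81 = $4,467.89.
Line 2 (6222.50.61, Hesland, 2,730 units, $144,498.90):
Base rate for 6222.50.61 is 18%.
Duty = $144,498.90 × 18% = $26,009.80.
Line 3 (3466.97.07, Junoria, 2,873 kg, $432,874.91):
Base rate for 3466.97.07 is 3.5% + $0.65/kg.
3466.97.07 has an FTA preferential rate, but origin Junoria is not Astos; base rate stands.
Additional duty on 3466.97.07 from Junoria: +38.4%. Applied ad valorem rate: 3.5% + 38.4% = 41.9%.
Duty = $432,874.91 × 41.9% + 2,873 × $0.65 = $183,242.04.
Total = $4,467.89 + $26,009.80 + $183,242.04 = $213,719.73.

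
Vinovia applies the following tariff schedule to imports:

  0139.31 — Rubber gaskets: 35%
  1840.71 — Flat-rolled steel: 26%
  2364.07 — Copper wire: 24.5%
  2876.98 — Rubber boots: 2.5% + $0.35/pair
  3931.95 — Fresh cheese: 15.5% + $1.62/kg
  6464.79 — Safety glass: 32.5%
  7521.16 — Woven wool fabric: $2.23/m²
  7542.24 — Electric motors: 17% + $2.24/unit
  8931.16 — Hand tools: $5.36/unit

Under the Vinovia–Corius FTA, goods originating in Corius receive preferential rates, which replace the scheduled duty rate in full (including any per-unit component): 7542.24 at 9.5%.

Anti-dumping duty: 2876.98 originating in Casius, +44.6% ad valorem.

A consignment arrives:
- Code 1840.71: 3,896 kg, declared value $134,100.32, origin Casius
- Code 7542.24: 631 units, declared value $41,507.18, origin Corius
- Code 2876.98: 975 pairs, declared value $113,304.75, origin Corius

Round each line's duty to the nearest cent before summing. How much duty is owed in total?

Line 1 (1840.71, Casius, 3,896 kg, $134,100.32):
Base rate for 1840.71 is 26%.
Duty = $134,100.32 × 26% = $34,866.08.
Line 2 (7542.24, Corius, 631 units, $41,507.18):
Base rate for 7542.24 is 17% + $2.24/unit.
Origin Corius qualifies under the Vinovia–Corius agreement and 7542.24 is covered: preferential rate 9.5% applies instead.
Duty = $41,507.18 × 9.5% = $3,943.18.
Line 3 (2876.98, Corius, 975 pairs, $113,304.75):
Base rate for 2876.98 is 2.5% + $0.35/pair.
Origin Corius is the FTA partner but 2876.98 is not on the preference list; base rate stands.
The additional-duty order on 2876.98 targets Casius, not Corius; it does not apply.
Duty = $113,304.75 × 2.5% + 975 × $0.35 = $3,173.87.
Total = $34,866.08 + $3,943.18 + $3,173.87 = $41,983.13.

$41,983.13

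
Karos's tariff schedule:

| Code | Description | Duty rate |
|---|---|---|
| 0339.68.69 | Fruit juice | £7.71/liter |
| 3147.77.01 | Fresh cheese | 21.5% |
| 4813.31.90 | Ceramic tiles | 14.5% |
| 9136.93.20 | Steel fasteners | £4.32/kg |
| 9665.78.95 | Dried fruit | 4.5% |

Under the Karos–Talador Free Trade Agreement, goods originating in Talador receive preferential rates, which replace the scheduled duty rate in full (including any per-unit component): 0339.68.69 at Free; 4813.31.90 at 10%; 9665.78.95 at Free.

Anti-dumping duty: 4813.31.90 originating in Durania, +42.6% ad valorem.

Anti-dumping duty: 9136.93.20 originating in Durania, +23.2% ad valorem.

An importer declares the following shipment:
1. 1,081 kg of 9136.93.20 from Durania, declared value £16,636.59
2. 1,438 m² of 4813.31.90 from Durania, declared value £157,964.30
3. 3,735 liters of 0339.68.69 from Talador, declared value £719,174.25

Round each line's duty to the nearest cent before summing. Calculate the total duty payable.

Line 1 (9136.93.20, Durania, 1,081 kg, £16,636.59):
Base rate for 9136.93.20 is £4.32/kg.
Additional duty on 9136.93.20 from Durania: +23.2% ad valorem. Applied ad valorem rate = 23.2%.
Duty = £16,636.59 × 23.2% + 1,081 × £4.32 = £8,529.61.
Line 2 (4813.31.90, Durania, 1,438 m², £157,964.30):
Base rate for 4813.31.90 is 14.5%.
4813.31.90 has an FTA preferential rate, but origin Durania is not Talador; base rate stands.
Additional duty on 4813.31.90 from Durania: +42.6%. Applied ad valorem rate: 14.5% + 42.6% = 57.1%.
Duty = £157,964.30 × 57.1% = £90,197.62.
Line 3 (0339.68.69, Talador, 3,735 liters, £719,174.25):
Base rate for 0339.68.69 is £7.71/liter.
Origin Talador qualifies under the Karos–Talador agreement and 0339.68.69 is covered: preferential rate Free applies instead.
Duty = £719,174.25 × 0% = £0.00.
Total = £8,529.61 + £90,197.62 + £0.00 = £98,727.23.

£98,727.23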